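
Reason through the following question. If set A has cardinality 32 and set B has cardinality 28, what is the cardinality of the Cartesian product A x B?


The Cartesian product A x B contains all ordered pairs (a, b).
|A x B| = |A| * |B| = 32 * 28 = 896

896


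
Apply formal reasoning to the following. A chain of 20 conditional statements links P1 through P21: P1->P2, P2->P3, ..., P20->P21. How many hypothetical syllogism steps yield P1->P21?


With 20 implications in a chain connecting 21 propositions:
P1->P2, P2->P3, ..., P20->P21
Steps needed = (number of implications) - 1 = 20 - 1 = 19

19


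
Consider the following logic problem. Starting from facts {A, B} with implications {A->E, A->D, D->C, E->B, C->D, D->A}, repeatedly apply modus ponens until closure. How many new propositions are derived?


Initial facts: {A, B}
Apply modus ponens to closure:
  A and A->E  =>  E
  A and A->D  =>  D
  D and D->C  =>  C
Final known: {A, B, C, D, E}
New propositions: {C, D, E}
Count = 3

3


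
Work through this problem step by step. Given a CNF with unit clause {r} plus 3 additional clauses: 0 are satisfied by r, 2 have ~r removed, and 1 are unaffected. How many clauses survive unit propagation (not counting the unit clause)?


Satisfied (removed): 0
Shortened (remain): 2
Unchanged (remain): 1
Remaining = 2 + 1 = 3

3


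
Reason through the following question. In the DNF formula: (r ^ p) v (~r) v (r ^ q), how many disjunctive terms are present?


A DNF formula is a disjunction of terms (conjunctions).
Terms are separated by v.
Counting the disjuncts: 3 terms.

3


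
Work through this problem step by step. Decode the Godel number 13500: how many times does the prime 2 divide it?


Factorize 13500 by dividing by 2 repeatedly.
Division steps: 2 divides 13500 exactly 2 time(s).
Exponent of 2 = 2

2


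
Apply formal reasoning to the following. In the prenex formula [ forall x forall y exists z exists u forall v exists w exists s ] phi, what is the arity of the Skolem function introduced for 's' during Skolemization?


Quantifier prefix: forall x forall y exists z exists u forall v exists w exists s
's' is existentially quantified at position 7.
Universal variables preceding it: x, y, v
Skolem function arity = 3

3


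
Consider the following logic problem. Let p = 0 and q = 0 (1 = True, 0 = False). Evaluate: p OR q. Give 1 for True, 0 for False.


p = 0, q = 0
Operation: p OR q
Evaluate: 0 OR 0 = 0

0


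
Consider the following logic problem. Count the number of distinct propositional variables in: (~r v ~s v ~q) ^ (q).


Identify each variable that appears in the formula.
Variables found: q, r, s
Count = 3

3


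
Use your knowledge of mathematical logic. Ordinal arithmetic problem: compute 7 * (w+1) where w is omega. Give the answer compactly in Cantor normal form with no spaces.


Compute 7 * (w+1).
Ordinal * is associative and left-distributive over +, but NOT commutative; for finite n>1, n*w = w but w*n stays w*n.
By left-distributivity: 7 * (w+1) = 7*w + 7*1 = w + 7 = w+7.
Result = w+7

w+7


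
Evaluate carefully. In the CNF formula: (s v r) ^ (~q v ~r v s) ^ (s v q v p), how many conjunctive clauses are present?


A CNF formula is a conjunction of clauses.
Clauses are separated by ^.
Counting the conjuncts: 3 clauses.

3


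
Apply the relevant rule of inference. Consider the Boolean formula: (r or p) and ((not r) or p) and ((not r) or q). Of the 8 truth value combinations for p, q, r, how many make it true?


Evaluate all 8 assignments for p, q, r:
p=0, q=0, r=0: 0
p=0, q=0, r=1: 0
p=0, q=1, r=0: 0
p=0, q=1, r=1: 0
p=1, q=0, r=0: 1
p=1, q=0, r=1: 0
p=1, q=1, r=0: 1
p=1, q=1, r=1: 1
Satisfying count = 3

3


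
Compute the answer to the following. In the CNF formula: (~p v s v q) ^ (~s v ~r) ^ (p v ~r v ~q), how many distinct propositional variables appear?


Identify each variable that appears in the formula.
Variables found: p, q, r, s
Count = 4

4


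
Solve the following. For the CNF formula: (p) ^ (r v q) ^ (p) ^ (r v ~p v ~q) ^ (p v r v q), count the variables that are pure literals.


Check each variable for pure literal status:
p: mixed (not pure)
q: mixed (not pure)
r: pure positive
Pure literal count = 1

1


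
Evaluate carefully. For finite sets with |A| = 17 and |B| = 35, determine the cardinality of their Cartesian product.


The Cartesian product A x B contains all ordered pairs (a, b).
|A x B| = |A| * |B| = 17 * 35 = 595

595


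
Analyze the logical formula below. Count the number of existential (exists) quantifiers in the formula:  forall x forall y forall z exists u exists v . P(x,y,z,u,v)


Quantifier prefix: forall x forall y forall z exists u exists v
Mark each quantifier type:
  U U U E E
Universal count = 3, Existential count = 2
Asked for existential (exists) quantifiers: 2

2


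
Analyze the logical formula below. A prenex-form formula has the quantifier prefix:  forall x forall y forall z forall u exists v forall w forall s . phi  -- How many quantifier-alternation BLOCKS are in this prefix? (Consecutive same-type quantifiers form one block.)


Quantifier-type sequence: A A A A E A A  (A=forall, E=exists)
Group into maximal same-type runs:
  Ax4 | Ex1 | Ax2
Number of blocks = 3

3


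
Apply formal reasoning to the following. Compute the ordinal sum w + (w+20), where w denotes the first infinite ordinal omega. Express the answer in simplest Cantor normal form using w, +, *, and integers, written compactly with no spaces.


Compute w + (w+20).
Ordinal + is associative but NOT commutative; for finite n>0, n + w = w but w + n stays w+n.
w + (w+20) = (w+w) + 20 = w*2+20.
Result = w*2+20

w*2+20


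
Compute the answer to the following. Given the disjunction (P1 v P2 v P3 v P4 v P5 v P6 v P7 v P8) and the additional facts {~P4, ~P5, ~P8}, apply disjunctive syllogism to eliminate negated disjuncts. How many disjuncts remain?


Original disjuncts (8): P1, P2, P3, P4, P5, P6, P7, P8
Negated (eliminate): ~P4, ~P5, ~P8
Remaining disjuncts: P1, P2, P3, P6, P7
Count = 8 - 3 = 5

5


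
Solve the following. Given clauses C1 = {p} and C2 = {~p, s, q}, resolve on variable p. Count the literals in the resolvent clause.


Remove p from C1 and ~p from C2.
C1 remainder: {}
C2 remainder: {s, q}
Union (resolvent): {q, s}
Resolvent has 2 literal(s).

2


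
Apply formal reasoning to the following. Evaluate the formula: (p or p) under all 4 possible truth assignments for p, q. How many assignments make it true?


Check all 4 assignments:
p=0, q=0: 0
p=0, q=1: 0
p=1, q=0: 1
p=1, q=1: 1
Count of True = 2

2


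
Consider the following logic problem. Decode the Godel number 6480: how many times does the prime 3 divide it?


Factorize 6480 by dividing by 3 repeatedly.
Division steps: 3 divides 6480 exactly 4 time(s).
Exponent of 3 = 4

4


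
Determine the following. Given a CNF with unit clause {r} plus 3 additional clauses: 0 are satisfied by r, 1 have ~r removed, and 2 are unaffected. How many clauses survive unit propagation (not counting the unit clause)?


Satisfied (removed): 0
Shortened (remain): 1
Unchanged (remain): 2
Remaining = 1 + 2 = 3

3


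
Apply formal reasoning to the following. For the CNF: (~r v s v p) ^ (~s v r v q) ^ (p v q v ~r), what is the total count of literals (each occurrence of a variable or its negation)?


Counting literals in each clause:
Clause 1: 3 literal(s)
Clause 2: 3 literal(s)
Clause 3: 3 literal(s)
Total = 9

9


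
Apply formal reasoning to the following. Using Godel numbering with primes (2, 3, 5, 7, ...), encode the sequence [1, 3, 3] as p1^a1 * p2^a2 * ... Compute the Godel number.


Encode each element as an exponent of the corresponding prime:
  2^1 = 2
  3^3 = 27
  5^3 = 125
Product = 2 * 27 * 125 = 6750

6750


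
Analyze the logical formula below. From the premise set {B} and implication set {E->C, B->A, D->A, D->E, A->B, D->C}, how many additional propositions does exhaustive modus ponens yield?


Initial facts: {B}
Apply modus ponens to closure:
  B and B->A  =>  A
Final known: {A, B}
New propositions: {A}
Count = 1

1


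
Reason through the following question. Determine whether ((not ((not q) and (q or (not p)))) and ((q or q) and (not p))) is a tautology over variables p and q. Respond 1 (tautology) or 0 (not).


Check all 4 assignments:
p=0, q=0: 0
p=0, q=1: 1
p=1, q=0: 0
p=1, q=1: 0
Satisfying count = 1/4.
Tautology iff count = 4: no.

0


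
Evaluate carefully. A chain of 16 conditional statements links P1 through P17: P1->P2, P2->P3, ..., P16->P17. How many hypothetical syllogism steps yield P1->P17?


With 16 implications in a chain connecting 17 propositions:
P1->P2, P2->P3, ..., P16->P17
Steps needed = (number of implications) - 1 = 16 - 1 = 15

15


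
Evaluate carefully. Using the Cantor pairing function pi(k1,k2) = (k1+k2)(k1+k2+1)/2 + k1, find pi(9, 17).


k1 + k2 = 26
(k1+k2)(k1+k2+1)/2 = 26 * 27 / 2 = 351
pi = 351 + 9 = 360

360


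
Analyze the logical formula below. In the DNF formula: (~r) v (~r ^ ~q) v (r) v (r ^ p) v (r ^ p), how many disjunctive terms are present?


A DNF formula is a disjunction of terms (conjunctions).
Terms are separated by v.
Counting the disjuncts: 5 terms.

5


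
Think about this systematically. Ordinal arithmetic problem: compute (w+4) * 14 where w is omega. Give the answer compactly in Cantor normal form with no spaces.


Compute (w+4) * 14.
Ordinal * is associative and left-distributive over +, but NOT commutative; for finite n>1, n*w = w but w*n stays w*n.
(w+4) * 14 = (w+4) repeated 14 times. Each intermediate +4 is absorbed by the following w; only the last survives: w*14+4.
Result = w*14+4

w*14+4


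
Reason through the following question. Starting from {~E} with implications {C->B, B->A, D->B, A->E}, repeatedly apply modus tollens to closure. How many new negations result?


Initial negated facts: {~E}
Apply modus tollens to closure:
  ~E and A->E  =>  ~A
  ~A and B->A  =>  ~B
  ~B and D->B  =>  ~D
  ~B and C->B  =>  ~C
Final negated: {~A, ~B, ~C, ~D, ~E}
New negations: {~A, ~B, ~C, ~D}
Count = 4

4


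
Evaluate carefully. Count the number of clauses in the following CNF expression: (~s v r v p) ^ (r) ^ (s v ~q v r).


A CNF formula is a conjunction of clauses.
Clauses are separated by ^.
Counting the conjuncts: 3 clauses.

3


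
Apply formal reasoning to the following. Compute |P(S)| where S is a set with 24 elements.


The power set of a set with n elements has 2^n elements.
|P(S)| = 2^24 = 16777216

16777216


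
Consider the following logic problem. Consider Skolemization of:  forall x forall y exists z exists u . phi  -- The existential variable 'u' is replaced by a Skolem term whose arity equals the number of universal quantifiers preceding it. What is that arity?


Quantifier prefix: forall x forall y exists z exists u
'u' is existentially quantified at position 4.
Universal variables preceding it: x, y
Skolem function arity = 2

2


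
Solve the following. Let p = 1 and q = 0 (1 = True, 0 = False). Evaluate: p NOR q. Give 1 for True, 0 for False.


p = 1, q = 0
Operation: p NOR q
Evaluate: 1 NOR 0 = 0

0


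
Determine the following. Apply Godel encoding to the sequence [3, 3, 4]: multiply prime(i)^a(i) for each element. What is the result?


Encode each element as an exponent of the corresponding prime:
  2^3 = 8
  3^3 = 27
  5^4 = 625
Product = 8 * 27 * 625 = 135000

135000


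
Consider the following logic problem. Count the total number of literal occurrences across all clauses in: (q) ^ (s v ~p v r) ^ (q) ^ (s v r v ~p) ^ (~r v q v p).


Counting literals in each clause:
Clause 1: 1 literal(s)
Clause 2: 3 literal(s)
Clause 3: 1 literal(s)
Clause 4: 3 literal(s)
Clause 5: 3 literal(s)
Total = 11

11


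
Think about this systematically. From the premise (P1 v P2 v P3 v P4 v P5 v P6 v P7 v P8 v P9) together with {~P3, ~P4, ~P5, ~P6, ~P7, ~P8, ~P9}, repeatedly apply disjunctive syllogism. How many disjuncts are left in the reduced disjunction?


Original disjuncts (9): P1, P2, P3, P4, P5, P6, P7, P8, P9
Negated (eliminate): ~P3, ~P4, ~P5, ~P6, ~P7, ~P8, ~P9
Remaining disjuncts: P1, P2
Count = 9 - 7 = 2

2


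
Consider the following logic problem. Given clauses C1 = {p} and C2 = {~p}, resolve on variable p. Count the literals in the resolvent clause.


Remove p from C1 and ~p from C2.
C1 remainder: {}
C2 remainder: {}
Union (resolvent): {} (empty clause)
Resolvent has 0 literal(s).

0


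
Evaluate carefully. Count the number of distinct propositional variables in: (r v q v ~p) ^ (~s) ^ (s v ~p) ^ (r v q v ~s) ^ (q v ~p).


Identify each variable that appears in the formula.
Variables found: p, q, r, s
Count = 4

4


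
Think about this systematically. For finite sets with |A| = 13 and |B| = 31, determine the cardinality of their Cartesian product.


The Cartesian product A x B contains all ordered pairs (a, b).
|A x B| = |A| * |B| = 13 * 31 = 403

403


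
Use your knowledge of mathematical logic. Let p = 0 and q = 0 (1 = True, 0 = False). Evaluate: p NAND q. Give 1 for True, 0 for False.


p = 0, q = 0
Operation: p NAND q
Evaluate: 0 NAND 0 = 1

1


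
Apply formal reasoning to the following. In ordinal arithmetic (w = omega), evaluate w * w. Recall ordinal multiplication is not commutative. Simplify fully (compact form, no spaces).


Compute w * w.
Ordinal * is associative and left-distributive over +, but NOT commutative; for finite n>1, n*w = w but w*n stays w*n.
w * w = w^2 by definition.
Result = w^2

w^2


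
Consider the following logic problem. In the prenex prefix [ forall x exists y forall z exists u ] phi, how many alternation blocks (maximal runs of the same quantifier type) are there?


Quantifier-type sequence: A E A E  (A=forall, E=exists)
Group into maximal same-type runs:
  Ax1 | Ex1 | Ax1 | Ex1
Number of blocks = 4

4


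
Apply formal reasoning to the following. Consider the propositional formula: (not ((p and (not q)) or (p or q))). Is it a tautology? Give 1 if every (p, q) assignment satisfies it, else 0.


Check all 4 assignments:
p=0, q=0: 1
p=0, q=1: 0
p=1, q=0: 0
p=1, q=1: 0
Satisfying count = 1/4.
Tautology iff count = 4: no.

0


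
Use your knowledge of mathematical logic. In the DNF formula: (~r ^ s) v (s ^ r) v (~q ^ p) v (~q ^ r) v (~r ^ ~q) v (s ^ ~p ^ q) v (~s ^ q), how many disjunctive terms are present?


A DNF formula is a disjunction of terms (conjunctions).
Terms are separated by v.
Counting the disjuncts: 7 terms.

7


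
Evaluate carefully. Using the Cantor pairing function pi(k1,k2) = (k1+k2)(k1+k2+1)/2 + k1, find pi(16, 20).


k1 + k2 = 36
(k1+k2)(k1+k2+1)/2 = 36 * 37 / 2 = 666
pi = 666 + 16 = 682

682


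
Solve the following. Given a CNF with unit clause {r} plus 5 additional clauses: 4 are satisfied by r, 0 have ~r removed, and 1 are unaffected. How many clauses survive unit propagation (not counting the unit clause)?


Satisfied (removed): 4
Shortened (remain): 0
Unchanged (remain): 1
Remaining = 0 + 1 = 1

1


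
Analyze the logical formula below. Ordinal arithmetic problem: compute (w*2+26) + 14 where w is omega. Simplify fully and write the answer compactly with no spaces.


Compute (w*2+26) + 14.
Ordinal + is associative but NOT commutative; for finite n>0, n + w = w but w + n stays w+n.
By associativity: (w*2+26) + 14 = w*2 + (26+14) = w*2+40.
Result = w*2+40

w*2+40


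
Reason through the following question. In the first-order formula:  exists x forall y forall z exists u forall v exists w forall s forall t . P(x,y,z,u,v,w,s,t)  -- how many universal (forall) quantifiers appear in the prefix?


Quantifier prefix: exists x forall y forall z exists u forall v exists w forall s forall t
Mark each quantifier type:
  E U U E U E U U
Universal count = 5, Existential count = 3
Asked for universal (forall) quantifiers: 5

5


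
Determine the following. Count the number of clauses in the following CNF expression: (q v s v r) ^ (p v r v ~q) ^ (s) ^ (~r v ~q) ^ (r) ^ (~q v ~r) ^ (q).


A CNF formula is a conjunction of clauses.
Clauses are separated by ^.
Counting the conjuncts: 7 clauses.

7


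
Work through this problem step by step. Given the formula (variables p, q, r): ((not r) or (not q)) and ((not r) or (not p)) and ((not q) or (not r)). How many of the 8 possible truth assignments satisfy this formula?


Evaluate all 8 assignments for p, q, r:
p=0, q=0, r=0: 1
p=0, q=0, r=1: 1
p=0, q=1, r=0: 1
p=0, q=1, r=1: 0
p=1, q=0, r=0: 1
p=1, q=0, r=1: 0
p=1, q=1, r=0: 1
p=1, q=1, r=1: 0
Satisfying count = 5

5


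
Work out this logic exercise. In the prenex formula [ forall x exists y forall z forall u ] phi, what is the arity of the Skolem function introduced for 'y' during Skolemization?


Quantifier prefix: forall x exists y forall z forall u
'y' is existentially quantified at position 2.
Universal variables preceding it: x
Skolem function arity = 1

1


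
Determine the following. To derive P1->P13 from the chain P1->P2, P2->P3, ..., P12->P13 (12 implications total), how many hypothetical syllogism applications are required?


With 12 implications in a chain connecting 13 propositions:
P1->P2, P2->P3, ..., P12->P13
Steps needed = (number of implications) - 1 = 12 - 1 = 11

11


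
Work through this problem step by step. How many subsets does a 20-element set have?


The power set of a set with n elements has 2^n elements.
|P(S)| = 2^20 = 1048576

1048576


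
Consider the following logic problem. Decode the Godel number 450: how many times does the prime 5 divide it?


Factorize 450 by dividing by 5 repeatedly.
Division steps: 5 divides 450 exactly 2 time(s).
Exponent of 5 = 2

2


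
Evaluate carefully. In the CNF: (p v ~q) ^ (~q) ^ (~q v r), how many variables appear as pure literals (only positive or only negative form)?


Check each variable for pure literal status:
p: pure positive
q: pure negative
r: pure positive
Pure literal count = 3

3


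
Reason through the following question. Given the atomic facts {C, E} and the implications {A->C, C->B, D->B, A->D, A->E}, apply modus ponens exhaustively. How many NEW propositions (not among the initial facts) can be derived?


Initial facts: {C, E}
Apply modus ponens to closure:
  C and C->B  =>  B
Final known: {B, C, E}
New propositions: {B}
Count = 1

1


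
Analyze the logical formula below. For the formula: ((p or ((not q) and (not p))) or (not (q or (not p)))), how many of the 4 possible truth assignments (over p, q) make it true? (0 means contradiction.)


Check all 4 assignments:
p=0, q=0: 1
p=0, q=1: 0
p=1, q=0: 1
p=1, q=1: 1
Count of True = 3

3


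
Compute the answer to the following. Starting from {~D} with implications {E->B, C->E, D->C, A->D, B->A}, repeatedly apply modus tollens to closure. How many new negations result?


Initial negated facts: {~D}
Apply modus tollens to closure:
  ~D and A->D  =>  ~A
  ~A and B->A  =>  ~B
  ~B and E->B  =>  ~E
  ~E and C->E  =>  ~C
Final negated: {~A, ~B, ~C, ~D, ~E}
New negations: {~A, ~B, ~C, ~E}
Count = 4

4


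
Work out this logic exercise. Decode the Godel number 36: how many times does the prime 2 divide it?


Factorize 36 by dividing by 2 repeatedly.
Division steps: 2 divides 36 exactly 2 time(s).
Exponent of 2 = 2

2


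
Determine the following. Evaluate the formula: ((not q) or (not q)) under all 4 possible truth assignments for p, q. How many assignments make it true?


Check all 4 assignments:
p=0, q=0: 1
p=0, q=1: 0
p=1, q=0: 1
p=1, q=1: 0
Count of True = 2

2


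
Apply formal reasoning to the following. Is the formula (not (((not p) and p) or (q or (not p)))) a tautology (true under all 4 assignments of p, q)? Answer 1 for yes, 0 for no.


Check all 4 assignments:
p=0, q=0: 0
p=0, q=1: 0
p=1, q=0: 1
p=1, q=1: 0
Satisfying count = 1/4.
Tautology iff count = 4: no.

0


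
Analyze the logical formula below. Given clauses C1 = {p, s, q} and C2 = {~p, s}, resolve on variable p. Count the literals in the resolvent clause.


Remove p from C1 and ~p from C2.
C1 remainder: {s, q}
C2 remainder: {s}
Union (resolvent): {q, s}
Resolvent has 2 literal(s).

2


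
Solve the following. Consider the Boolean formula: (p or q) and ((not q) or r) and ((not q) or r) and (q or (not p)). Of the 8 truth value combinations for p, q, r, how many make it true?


Evaluate all 8 assignments for p, q, r:
p=0, q=0, r=0: 0
p=0, q=0, r=1: 0
p=0, q=1, r=0: 0
p=0, q=1, r=1: 1
p=1, q=0, r=0: 0
p=1, q=0, r=1: 0
p=1, q=1, r=0: 0
p=1, q=1, r=1: 1
Satisfying count = 2

2


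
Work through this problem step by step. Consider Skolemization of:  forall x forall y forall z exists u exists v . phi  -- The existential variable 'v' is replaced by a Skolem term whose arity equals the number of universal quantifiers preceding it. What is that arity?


Quantifier prefix: forall x forall y forall z exists u exists v
'v' is existentially quantified at position 5.
Universal variables preceding it: x, y, z
Skolem function arity = 3

3


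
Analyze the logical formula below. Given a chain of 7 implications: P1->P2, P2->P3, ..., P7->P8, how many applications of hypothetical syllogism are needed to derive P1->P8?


With 7 implications in a chain connecting 8 propositions:
P1->P2, P2->P3, ..., P7->P8
Steps needed = (number of implications) - 1 = 7 - 1 = 6

6


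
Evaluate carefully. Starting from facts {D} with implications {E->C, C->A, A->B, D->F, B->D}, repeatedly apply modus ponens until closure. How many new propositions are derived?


Initial facts: {D}
Apply modus ponens to closure:
  D and D->F  =>  F
Final known: {D, F}
New propositions: {F}
Count = 1

1


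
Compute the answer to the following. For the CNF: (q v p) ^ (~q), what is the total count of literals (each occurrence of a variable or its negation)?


Counting literals in each clause:
Clause 1: 2 literal(s)
Clause 2: 1 literal(s)
Total = 3

3


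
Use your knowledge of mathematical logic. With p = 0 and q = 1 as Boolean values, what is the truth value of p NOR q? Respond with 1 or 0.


p = 0, q = 1
Operation: p NOR q
Evaluate: 0 NOR 1 = 0

0


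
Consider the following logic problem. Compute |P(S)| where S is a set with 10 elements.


The power set of a set with n elements has 2^n elements.
|P(S)| = 2^10 = 1024

1024


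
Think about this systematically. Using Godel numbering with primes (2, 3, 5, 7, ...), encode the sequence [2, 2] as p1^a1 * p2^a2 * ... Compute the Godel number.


Encode each element as an exponent of the corresponding prime:
  2^2 = 4
  3^2 = 9
Product = 4 * 9 = 36

36


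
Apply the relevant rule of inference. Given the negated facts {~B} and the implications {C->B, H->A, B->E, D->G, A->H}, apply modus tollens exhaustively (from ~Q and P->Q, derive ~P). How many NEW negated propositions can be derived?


Initial negated facts: {~B}
Apply modus tollens to closure:
  ~B and C->B  =>  ~C
Final negated: {~B, ~C}
New negations: {~C}
Count = 1

1


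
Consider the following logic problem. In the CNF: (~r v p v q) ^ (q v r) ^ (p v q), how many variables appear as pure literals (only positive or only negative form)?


Check each variable for pure literal status:
p: pure positive
q: pure positive
r: mixed (not pure)
Pure literal count = 2

2


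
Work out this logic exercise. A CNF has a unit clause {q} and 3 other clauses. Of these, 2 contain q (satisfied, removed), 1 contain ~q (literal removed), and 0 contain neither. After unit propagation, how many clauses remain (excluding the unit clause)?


Satisfied (removed): 2
Shortened (remain): 1
Unchanged (remain): 0
Remaining = 1 + 0 = 1

1


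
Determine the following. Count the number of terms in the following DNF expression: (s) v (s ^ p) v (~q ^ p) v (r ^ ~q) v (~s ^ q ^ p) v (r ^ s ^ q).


A DNF formula is a disjunction of terms (conjunctions).
Terms are separated by v.
Counting the disjuncts: 6 terms.

6


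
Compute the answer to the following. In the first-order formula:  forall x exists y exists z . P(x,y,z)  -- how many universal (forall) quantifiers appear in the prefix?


Quantifier prefix: forall x exists y exists z
Mark each quantifier type:
  U E E
Universal count = 1, Existential count = 2
Asked for universal (forall) quantifiers: 1

1


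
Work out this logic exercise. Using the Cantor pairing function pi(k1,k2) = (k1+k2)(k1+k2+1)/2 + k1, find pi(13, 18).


k1 + k2 = 31
(k1+k2)(k1+k2+1)/2 = 31 * 32 / 2 = 496
pi = 496 + 13 = 509

509


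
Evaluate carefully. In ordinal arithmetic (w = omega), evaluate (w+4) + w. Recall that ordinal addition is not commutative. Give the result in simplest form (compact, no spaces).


Compute (w+4) + w.
Ordinal + is associative but NOT commutative; for finite n>0, n + w = w but w + n stays w+n.
(w+4) + w = w + (4+w) = w + w = w*2 (the finite tail 4 is absorbed by the right w).
Result = w*2

w*2


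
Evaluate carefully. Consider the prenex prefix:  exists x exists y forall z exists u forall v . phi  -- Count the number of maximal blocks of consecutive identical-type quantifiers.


Quantifier-type sequence: E E A E A  (A=forall, E=exists)
Group into maximal same-type runs:
  Ex2 | Ax1 | Ex1 | Ax1
Number of blocks = 4

4


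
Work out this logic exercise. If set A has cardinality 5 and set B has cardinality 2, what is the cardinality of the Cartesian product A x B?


The Cartesian product A x B contains all ordered pairs (a, b).
|A x B| = |A| * |B| = 5 * 2 = 10

10


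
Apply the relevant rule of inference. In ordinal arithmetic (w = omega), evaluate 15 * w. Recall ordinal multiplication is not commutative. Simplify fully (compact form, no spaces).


Compute 15 * w.
Ordinal * is associative and left-distributive over +, but NOT commutative; for finite n>1, n*w = w but w*n stays w*n.
For finite n>0, n * w = sup{n*k : k<w} = w. So 15 * w = w.
Result = w

w


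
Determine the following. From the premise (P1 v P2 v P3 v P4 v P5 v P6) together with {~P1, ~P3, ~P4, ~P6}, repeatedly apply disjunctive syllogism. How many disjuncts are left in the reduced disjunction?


Original disjuncts (6): P1, P2, P3, P4, P5, P6
Negated (eliminate): ~P1, ~P3, ~P4, ~P6
Remaining disjuncts: P2, P5
Count = 6 - 4 = 2

2


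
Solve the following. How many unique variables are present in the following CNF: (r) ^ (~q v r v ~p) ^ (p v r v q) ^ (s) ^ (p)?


Identify each variable that appears in the formula.
Variables found: p, q, r, s
Count = 4

4


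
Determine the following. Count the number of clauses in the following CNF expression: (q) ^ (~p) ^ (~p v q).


A CNF formula is a conjunction of clauses.
Clauses are separated by ^.
Counting the conjuncts: 3 clauses.

3


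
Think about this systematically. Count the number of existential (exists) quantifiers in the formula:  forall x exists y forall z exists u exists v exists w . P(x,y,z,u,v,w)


Quantifier prefix: forall x exists y forall z exists u exists v exists w
Mark each quantifier type:
  U E U E E E
Universal count = 2, Existential count = 4
Asked for existential (exists) quantifiers: 4

4


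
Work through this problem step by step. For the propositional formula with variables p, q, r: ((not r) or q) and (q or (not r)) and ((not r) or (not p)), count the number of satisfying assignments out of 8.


Evaluate all 8 assignments for p, q, r:
p=0, q=0, r=0: 1
p=0, q=0, r=1: 0
p=0, q=1, r=0: 1
p=0, q=1, r=1: 1
p=1, q=0, r=0: 1
p=1, q=0, r=1: 0
p=1, q=1, r=0: 1
p=1, q=1, r=1: 0
Satisfying count = 5

5


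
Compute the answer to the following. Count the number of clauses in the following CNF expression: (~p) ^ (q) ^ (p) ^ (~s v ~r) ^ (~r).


A CNF formula is a conjunction of clauses.
Clauses are separated by ^.
Counting the conjuncts: 5 clauses.

5


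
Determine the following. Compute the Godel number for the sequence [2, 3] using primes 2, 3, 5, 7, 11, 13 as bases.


Encode each element as an exponent of the corresponding prime:
  2^2 = 4
  3^3 = 27
Product = 4 * 27 = 108

108


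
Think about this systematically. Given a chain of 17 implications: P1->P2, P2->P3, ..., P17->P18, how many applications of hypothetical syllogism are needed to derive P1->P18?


With 17 implications in a chain connecting 18 propositions:
P1->P2, P2->P3, ..., P17->P18
Steps needed = (number of implications) - 1 = 17 - 1 = 16

16


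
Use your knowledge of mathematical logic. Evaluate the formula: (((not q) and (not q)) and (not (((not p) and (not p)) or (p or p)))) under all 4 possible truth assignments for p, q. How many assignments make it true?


Check all 4 assignments:
p=0, q=0: 0
p=0, q=1: 0
p=1, q=0: 0
p=1, q=1: 0
Count of True = 0

0


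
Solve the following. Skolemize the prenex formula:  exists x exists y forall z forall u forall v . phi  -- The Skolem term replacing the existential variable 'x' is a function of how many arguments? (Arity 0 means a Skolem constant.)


Quantifier prefix: exists x exists y forall z forall u forall v
'x' is existentially quantified at position 1.
No universal quantifiers precede it.
Skolem function arity = 0 (a Skolem constant)

0


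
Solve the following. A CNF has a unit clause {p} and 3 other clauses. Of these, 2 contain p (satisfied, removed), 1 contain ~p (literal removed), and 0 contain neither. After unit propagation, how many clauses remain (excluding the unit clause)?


Satisfied (removed): 2
Shortened (remain): 1
Unchanged (remain): 0
Remaining = 1 + 0 = 1

1


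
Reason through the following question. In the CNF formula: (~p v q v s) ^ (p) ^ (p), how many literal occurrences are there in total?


Counting literals in each clause:
Clause 1: 3 literal(s)
Clause 2: 1 literal(s)
Clause 3: 1 literal(s)
Total = 5

5


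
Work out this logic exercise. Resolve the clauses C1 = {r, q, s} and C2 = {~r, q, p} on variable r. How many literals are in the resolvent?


Remove r from C1 and ~r from C2.
C1 remainder: {q, s}
C2 remainder: {q, p}
Union (resolvent): {p, q, s}
Resolvent has 3 literal(s).

3


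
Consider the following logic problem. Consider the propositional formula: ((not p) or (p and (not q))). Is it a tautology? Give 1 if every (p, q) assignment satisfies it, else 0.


Check all 4 assignments:
p=0, q=0: 1
p=0, q=1: 1
p=1, q=0: 1
p=1, q=1: 0
Satisfying count = 3/4.
Tautology iff count = 4: no.

0


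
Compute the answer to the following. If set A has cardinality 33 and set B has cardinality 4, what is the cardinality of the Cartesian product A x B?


The Cartesian product A x B contains all ordered pairs (a, b).
|A x B| = |A| * |B| = 33 * 4 = 132

132


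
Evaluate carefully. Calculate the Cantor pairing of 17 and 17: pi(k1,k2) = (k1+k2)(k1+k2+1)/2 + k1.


k1 + k2 = 34
(k1+k2)(k1+k2+1)/2 = 34 * 35 / 2 = 595
pi = 595 + 17 = 612

612


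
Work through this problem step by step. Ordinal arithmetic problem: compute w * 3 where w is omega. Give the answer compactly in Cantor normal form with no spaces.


Compute w * 3.
Ordinal * is associative and left-distributive over +, but NOT commutative; for finite n>1, n*w = w but w*n stays w*n.
w * 3 means 3 copies of w concatenated: w*3.
Result = w*3

w*3


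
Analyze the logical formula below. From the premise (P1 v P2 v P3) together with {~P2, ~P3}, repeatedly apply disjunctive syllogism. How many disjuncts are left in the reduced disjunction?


Original disjuncts (3): P1, P2, P3
Negated (eliminate): ~P2, ~P3
Remaining disjuncts: P1
Count = 3 - 2 = 1

1


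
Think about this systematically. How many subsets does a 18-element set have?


The power set of a set with n elements has 2^n elements.
|P(S)| = 2^18 = 262144

262144


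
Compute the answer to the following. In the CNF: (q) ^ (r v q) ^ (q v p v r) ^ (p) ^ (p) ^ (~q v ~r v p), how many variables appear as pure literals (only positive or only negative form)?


Check each variable for pure literal status:
p: pure positive
q: mixed (not pure)
r: mixed (not pure)
Pure literal count = 1

1


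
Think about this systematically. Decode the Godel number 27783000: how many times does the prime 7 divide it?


Factorize 27783000 by dividing by 7 repeatedly.
Division steps: 7 divides 27783000 exactly 3 time(s).
Exponent of 7 = 3

3


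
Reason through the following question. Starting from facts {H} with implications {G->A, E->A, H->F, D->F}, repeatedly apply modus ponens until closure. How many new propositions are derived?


Initial facts: {H}
Apply modus ponens to closure:
  H and H->F  =>  F
Final known: {F, H}
New propositions: {F}
Count = 1

1


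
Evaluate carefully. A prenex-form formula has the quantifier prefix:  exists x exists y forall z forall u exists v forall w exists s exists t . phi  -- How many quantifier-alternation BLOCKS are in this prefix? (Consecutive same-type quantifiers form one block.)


Quantifier-type sequence: E E A A E A E E  (A=forall, E=exists)
Group into maximal same-type runs:
  Ex2 | Ax2 | Ex1 | Ax1 | Ex2
Number of blocks = 5

5


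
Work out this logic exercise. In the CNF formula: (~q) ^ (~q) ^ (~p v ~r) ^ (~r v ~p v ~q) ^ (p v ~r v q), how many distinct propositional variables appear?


Identify each variable that appears in the formula.
Variables found: p, q, r
Count = 3

3


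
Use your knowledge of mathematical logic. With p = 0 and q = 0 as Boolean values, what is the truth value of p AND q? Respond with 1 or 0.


p = 0, q = 0
Operation: p AND q
Evaluate: 0 AND 0 = 0

0


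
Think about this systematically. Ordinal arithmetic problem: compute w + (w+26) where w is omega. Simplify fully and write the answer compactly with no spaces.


Compute w + (w+26).
Ordinal + is associative but NOT commutative; for finite n>0, n + w = w but w + n stays w+n.
w + (w+26) = (w+w) + 26 = w*2+26.
Result = w*2+26

w*2+26


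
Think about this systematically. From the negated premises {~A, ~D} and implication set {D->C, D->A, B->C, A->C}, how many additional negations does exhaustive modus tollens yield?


Initial negated facts: {~A, ~D}
Apply modus tollens to closure:
  (no implication fires)
Final negated: {~A, ~D}
New negations: {(none)}
Count = 0

0


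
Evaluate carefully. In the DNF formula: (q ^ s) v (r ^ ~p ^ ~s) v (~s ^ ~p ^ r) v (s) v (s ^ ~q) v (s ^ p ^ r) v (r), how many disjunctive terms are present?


A DNF formula is a disjunction of terms (conjunctions).
Terms are separated by v.
Counting the disjuncts: 7 terms.

7


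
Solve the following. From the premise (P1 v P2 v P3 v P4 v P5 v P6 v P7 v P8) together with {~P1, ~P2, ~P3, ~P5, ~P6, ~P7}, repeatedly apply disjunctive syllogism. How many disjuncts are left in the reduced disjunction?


Original disjuncts (8): P1, P2, P3, P4, P5, P6, P7, P8
Negated (eliminate): ~P1, ~P2, ~P3, ~P5, ~P6, ~P7
Remaining disjuncts: P4, P8
Count = 8 - 6 = 2

2


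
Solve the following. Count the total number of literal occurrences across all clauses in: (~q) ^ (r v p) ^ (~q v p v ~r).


Counting literals in each clause:
Clause 1: 1 literal(s)
Clause 2: 2 literal(s)
Clause 3: 3 literal(s)
Total = 6

6


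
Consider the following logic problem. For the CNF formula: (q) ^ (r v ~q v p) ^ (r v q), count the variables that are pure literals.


Check each variable for pure literal status:
p: pure positive
q: mixed (not pure)
r: pure positive
Pure literal count = 2

2


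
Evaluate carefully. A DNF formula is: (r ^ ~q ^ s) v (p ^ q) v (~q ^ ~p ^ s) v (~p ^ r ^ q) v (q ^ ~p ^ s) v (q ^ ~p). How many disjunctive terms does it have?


A DNF formula is a disjunction of terms (conjunctions).
Terms are separated by v.
Counting the disjuncts: 6 terms.

6


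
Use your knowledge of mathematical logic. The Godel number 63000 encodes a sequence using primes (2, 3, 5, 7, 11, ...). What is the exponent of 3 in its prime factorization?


Factorize 63000 by dividing by 3 repeatedly.
Division steps: 3 divides 63000 exactly 2 time(s).
Exponent of 3 = 2

2


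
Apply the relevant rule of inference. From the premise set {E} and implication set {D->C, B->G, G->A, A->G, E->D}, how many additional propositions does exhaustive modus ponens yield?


Initial facts: {E}
Apply modus ponens to closure:
  E and E->D  =>  D
  D and D->C  =>  C
Final known: {C, D, E}
New propositions: {C, D}
Count = 2

2


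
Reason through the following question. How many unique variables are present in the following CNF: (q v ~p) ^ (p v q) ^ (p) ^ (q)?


Identify each variable that appears in the formula.
Variables found: p, q
Count = 2

2


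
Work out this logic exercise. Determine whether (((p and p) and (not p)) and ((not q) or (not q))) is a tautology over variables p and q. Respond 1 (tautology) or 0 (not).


Check all 4 assignments:
p=0, q=0: 0
p=0, q=1: 0
p=1, q=0: 0
p=1, q=1: 0
Satisfying count = 0/4.
Tautology iff count = 4: no.

0


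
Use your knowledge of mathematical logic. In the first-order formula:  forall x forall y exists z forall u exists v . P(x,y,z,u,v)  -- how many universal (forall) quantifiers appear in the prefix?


Quantifier prefix: forall x forall y exists z forall u exists v
Mark each quantifier type:
  U U E U E
Universal count = 3, Existential count = 2
Asked for universal (forall) quantifiers: 3

3


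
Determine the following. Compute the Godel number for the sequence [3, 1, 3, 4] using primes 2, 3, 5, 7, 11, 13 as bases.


Encode each element as an exponent of the corresponding prime:
  2^3 = 8
  3^1 = 3
  5^3 = 125
  7^4 = 2401
Product = 8 * 3 * 125 * 2401 = 7203000

7203000


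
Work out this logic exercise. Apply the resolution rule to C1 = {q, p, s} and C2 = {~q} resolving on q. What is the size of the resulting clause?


Remove q from C1 and ~q from C2.
C1 remainder: {p, s}
C2 remainder: {}
Union (resolvent): {p, s}
Resolvent has 2 literal(s).

2


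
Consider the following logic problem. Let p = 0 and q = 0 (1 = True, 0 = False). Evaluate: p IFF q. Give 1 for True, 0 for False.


p = 0, q = 0
Operation: p IFF q
Evaluate: 0 IFF 0 = 1

1


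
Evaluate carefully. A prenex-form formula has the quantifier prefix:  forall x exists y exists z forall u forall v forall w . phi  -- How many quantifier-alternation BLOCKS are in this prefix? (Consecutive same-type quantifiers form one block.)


Quantifier-type sequence: A E E A A A  (A=forall, E=exists)
Group into maximal same-type runs:
  Ax1 | Ex2 | Ax3
Number of blocks = 3

3


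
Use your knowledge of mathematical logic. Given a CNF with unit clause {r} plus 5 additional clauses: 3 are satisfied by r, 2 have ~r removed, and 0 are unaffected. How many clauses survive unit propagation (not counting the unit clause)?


Satisfied (removed): 3
Shortened (remain): 2
Unchanged (remain): 0
Remaining = 2 + 0 = 2

2


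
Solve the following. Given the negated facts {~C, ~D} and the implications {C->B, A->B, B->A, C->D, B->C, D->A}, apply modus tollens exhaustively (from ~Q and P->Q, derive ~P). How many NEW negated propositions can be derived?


Initial negated facts: {~C, ~D}
Apply modus tollens to closure:
  ~C and B->C  =>  ~B
  ~B and A->B  =>  ~A
Final negated: {~A, ~B, ~C, ~D}
New negations: {~A, ~B}
Count = 2

2


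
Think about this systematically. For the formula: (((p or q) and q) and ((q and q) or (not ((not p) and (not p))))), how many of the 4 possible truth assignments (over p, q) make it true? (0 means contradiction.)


Check all 4 assignments:
p=0, q=0: 0
p=0, q=1: 1
p=1, q=0: 0
p=1, q=1: 1
Count of True = 2

2


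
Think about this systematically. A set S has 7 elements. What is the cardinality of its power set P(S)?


The power set of a set with n elements has 2^n elements.
|P(S)| = 2^7 = 128

128


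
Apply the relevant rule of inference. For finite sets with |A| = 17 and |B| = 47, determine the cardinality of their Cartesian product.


The Cartesian product A x B contains all ordered pairs (a, b).
|A x B| = |A| * |B| = 17 * 47 = 799

799
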